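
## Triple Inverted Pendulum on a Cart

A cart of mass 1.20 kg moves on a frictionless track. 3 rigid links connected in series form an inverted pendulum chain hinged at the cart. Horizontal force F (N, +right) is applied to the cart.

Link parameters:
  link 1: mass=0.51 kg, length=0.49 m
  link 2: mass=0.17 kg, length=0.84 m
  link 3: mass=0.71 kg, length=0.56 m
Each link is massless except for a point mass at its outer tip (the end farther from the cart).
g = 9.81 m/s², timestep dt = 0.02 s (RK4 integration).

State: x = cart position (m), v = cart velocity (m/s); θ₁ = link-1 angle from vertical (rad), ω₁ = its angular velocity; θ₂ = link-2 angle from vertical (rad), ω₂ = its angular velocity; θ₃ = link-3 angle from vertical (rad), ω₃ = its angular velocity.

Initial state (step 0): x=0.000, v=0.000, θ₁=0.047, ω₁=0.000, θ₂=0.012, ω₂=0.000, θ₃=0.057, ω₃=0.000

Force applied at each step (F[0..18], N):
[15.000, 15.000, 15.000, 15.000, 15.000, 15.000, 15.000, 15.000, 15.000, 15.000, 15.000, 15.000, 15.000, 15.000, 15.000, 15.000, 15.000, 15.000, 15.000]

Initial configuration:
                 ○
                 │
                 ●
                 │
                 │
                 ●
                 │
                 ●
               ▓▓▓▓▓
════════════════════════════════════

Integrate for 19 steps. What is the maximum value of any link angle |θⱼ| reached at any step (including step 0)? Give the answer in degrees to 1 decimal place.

Answer: 88.8°

Derivation:
apply F[0]=+15.000 → step 1: x=0.002, v=0.239, θ₁=0.043, ω₁=-0.445, θ₂=0.011, ω₂=-0.068, θ₃=0.058, ω₃=0.086
apply F[1]=+15.000 → step 2: x=0.010, v=0.481, θ₁=0.029, ω₁=-0.905, θ₂=0.009, ω₂=-0.133, θ₃=0.060, ω₃=0.174
apply F[2]=+15.000 → step 3: x=0.022, v=0.727, θ₁=0.006, ω₁=-1.392, θ₂=0.006, ω₂=-0.190, θ₃=0.065, ω₃=0.268
apply F[3]=+15.000 → step 4: x=0.039, v=0.978, θ₁=-0.027, ω₁=-1.917, θ₂=0.002, ω₂=-0.234, θ₃=0.071, ω₃=0.363
apply F[4]=+15.000 → step 5: x=0.061, v=1.236, θ₁=-0.071, ω₁=-2.482, θ₂=-0.003, ω₂=-0.262, θ₃=0.079, ω₃=0.454
apply F[5]=+15.000 → step 6: x=0.088, v=1.495, θ₁=-0.126, ω₁=-3.075, θ₂=-0.009, ω₂=-0.275, θ₃=0.089, ω₃=0.525
apply F[6]=+15.000 → step 7: x=0.121, v=1.752, θ₁=-0.194, ω₁=-3.672, θ₂=-0.014, ω₂=-0.275, θ₃=0.100, ω₃=0.557
apply F[7]=+15.000 → step 8: x=0.158, v=1.996, θ₁=-0.273, ω₁=-4.234, θ₂=-0.020, ω₂=-0.277, θ₃=0.111, ω₃=0.535
apply F[8]=+15.000 → step 9: x=0.200, v=2.221, θ₁=-0.363, ω₁=-4.726, θ₂=-0.025, ω₂=-0.298, θ₃=0.121, ω₃=0.450
apply F[9]=+15.000 → step 10: x=0.247, v=2.420, θ₁=-0.461, ω₁=-5.130, θ₂=-0.032, ω₂=-0.356, θ₃=0.129, ω₃=0.311
apply F[10]=+15.000 → step 11: x=0.297, v=2.594, θ₁=-0.567, ω₁=-5.448, θ₂=-0.040, ω₂=-0.463, θ₃=0.133, ω₃=0.134
apply F[11]=+15.000 → step 12: x=0.350, v=2.743, θ₁=-0.679, ω₁=-5.696, θ₂=-0.051, ω₂=-0.622, θ₃=0.134, ω₃=-0.065
apply F[12]=+15.000 → step 13: x=0.407, v=2.870, θ₁=-0.795, ω₁=-5.894, θ₂=-0.065, ω₂=-0.833, θ₃=0.131, ω₃=-0.273
apply F[13]=+15.000 → step 14: x=0.465, v=2.978, θ₁=-0.914, ω₁=-6.056, θ₂=-0.084, ω₂=-1.092, θ₃=0.123, ω₃=-0.486
apply F[14]=+15.000 → step 15: x=0.526, v=3.069, θ₁=-1.037, ω₁=-6.196, θ₂=-0.109, ω₂=-1.394, θ₃=0.111, ω₃=-0.699
apply F[15]=+15.000 → step 16: x=0.588, v=3.144, θ₁=-1.162, ω₁=-6.319, θ₂=-0.140, ω₂=-1.734, θ₃=0.095, ω₃=-0.917
apply F[16]=+15.000 → step 17: x=0.651, v=3.205, θ₁=-1.290, ω₁=-6.426, θ₂=-0.179, ω₂=-2.107, θ₃=0.074, ω₃=-1.142
apply F[17]=+15.000 → step 18: x=0.716, v=3.253, θ₁=-1.419, ω₁=-6.518, θ₂=-0.225, ω₂=-2.506, θ₃=0.049, ω₃=-1.382
apply F[18]=+15.000 → step 19: x=0.781, v=3.292, θ₁=-1.550, ω₁=-6.587, θ₂=-0.279, ω₂=-2.925, θ₃=0.019, ω₃=-1.646
Max |angle| over trajectory = 1.550 rad = 88.8°.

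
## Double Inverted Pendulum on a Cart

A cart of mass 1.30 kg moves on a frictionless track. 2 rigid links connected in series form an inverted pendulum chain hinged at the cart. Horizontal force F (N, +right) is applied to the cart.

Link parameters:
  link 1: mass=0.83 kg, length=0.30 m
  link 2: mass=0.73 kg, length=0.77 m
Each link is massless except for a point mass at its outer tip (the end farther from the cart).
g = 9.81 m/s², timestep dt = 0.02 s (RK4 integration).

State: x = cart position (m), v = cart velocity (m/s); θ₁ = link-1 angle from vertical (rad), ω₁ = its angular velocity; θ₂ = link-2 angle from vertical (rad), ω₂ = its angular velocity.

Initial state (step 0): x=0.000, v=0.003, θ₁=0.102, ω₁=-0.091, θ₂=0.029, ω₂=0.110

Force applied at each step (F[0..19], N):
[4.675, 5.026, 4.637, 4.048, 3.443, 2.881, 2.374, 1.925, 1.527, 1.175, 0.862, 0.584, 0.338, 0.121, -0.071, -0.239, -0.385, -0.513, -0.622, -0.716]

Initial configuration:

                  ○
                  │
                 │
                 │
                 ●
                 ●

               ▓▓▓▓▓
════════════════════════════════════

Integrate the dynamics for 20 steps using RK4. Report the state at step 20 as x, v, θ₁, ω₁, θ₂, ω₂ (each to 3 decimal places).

apply F[0]=+4.675 → step 1: x=0.001, v=0.051, θ₁=0.100, ω₁=-0.143, θ₂=0.031, ω₂=0.076
apply F[1]=+5.026 → step 2: x=0.002, v=0.105, θ₁=0.096, ω₁=-0.219, θ₂=0.032, ω₂=0.043
apply F[2]=+4.637 → step 3: x=0.005, v=0.154, θ₁=0.091, ω₁=-0.284, θ₂=0.033, ω₂=0.013
apply F[3]=+4.048 → step 4: x=0.008, v=0.195, θ₁=0.085, ω₁=-0.332, θ₂=0.033, ω₂=-0.013
apply F[4]=+3.443 → step 5: x=0.012, v=0.229, θ₁=0.078, ω₁=-0.363, θ₂=0.032, ω₂=-0.037
apply F[5]=+2.881 → step 6: x=0.017, v=0.256, θ₁=0.071, ω₁=-0.379, θ₂=0.031, ω₂=-0.057
apply F[6]=+2.374 → step 7: x=0.023, v=0.276, θ₁=0.063, ω₁=-0.383, θ₂=0.030, ω₂=-0.075
apply F[7]=+1.925 → step 8: x=0.028, v=0.292, θ₁=0.055, ω₁=-0.380, θ₂=0.028, ω₂=-0.089
apply F[8]=+1.527 → step 9: x=0.034, v=0.304, θ₁=0.048, ω₁=-0.370, θ₂=0.026, ω₂=-0.101
apply F[9]=+1.175 → step 10: x=0.040, v=0.311, θ₁=0.041, ω₁=-0.356, θ₂=0.024, ω₂=-0.110
apply F[10]=+0.862 → step 11: x=0.047, v=0.316, θ₁=0.034, ω₁=-0.338, θ₂=0.022, ω₂=-0.117
apply F[11]=+0.584 → step 12: x=0.053, v=0.318, θ₁=0.027, ω₁=-0.319, θ₂=0.019, ω₂=-0.121
apply F[12]=+0.338 → step 13: x=0.059, v=0.317, θ₁=0.021, ω₁=-0.298, θ₂=0.017, ω₂=-0.124
apply F[13]=+0.121 → step 14: x=0.066, v=0.315, θ₁=0.015, ω₁=-0.277, θ₂=0.015, ω₂=-0.125
apply F[14]=-0.071 → step 15: x=0.072, v=0.311, θ₁=0.010, ω₁=-0.256, θ₂=0.012, ω₂=-0.125
apply F[15]=-0.239 → step 16: x=0.078, v=0.305, θ₁=0.005, ω₁=-0.234, θ₂=0.010, ω₂=-0.123
apply F[16]=-0.385 → step 17: x=0.084, v=0.299, θ₁=0.001, ω₁=-0.214, θ₂=0.007, ω₂=-0.121
apply F[17]=-0.513 → step 18: x=0.090, v=0.291, θ₁=-0.003, ω₁=-0.194, θ₂=0.005, ω₂=-0.117
apply F[18]=-0.622 → step 19: x=0.096, v=0.283, θ₁=-0.007, ω₁=-0.174, θ₂=0.002, ω₂=-0.113
apply F[19]=-0.716 → step 20: x=0.101, v=0.274, θ₁=-0.010, ω₁=-0.156, θ₂=0.000, ω₂=-0.108

Answer: x=0.101, v=0.274, θ₁=-0.010, ω₁=-0.156, θ₂=0.000, ω₂=-0.108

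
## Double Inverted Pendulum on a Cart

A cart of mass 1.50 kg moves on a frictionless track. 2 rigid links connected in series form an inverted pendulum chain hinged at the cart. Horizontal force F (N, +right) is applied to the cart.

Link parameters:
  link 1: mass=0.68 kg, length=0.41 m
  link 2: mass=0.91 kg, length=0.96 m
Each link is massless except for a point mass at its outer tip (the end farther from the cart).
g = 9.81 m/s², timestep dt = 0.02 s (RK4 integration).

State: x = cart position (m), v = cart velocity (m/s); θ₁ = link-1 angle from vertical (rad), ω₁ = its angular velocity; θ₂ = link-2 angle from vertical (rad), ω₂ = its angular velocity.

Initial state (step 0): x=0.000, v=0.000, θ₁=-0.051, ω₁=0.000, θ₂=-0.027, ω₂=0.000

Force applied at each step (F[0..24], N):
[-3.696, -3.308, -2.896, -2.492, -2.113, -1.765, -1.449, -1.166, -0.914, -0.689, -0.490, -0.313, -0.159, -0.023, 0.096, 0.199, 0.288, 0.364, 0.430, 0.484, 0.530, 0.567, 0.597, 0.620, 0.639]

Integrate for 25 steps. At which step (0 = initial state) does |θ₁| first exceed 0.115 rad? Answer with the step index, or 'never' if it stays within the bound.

apply F[0]=-3.696 → step 1: x=-0.000, v=-0.039, θ₁=-0.050, ω₁=0.054, θ₂=-0.027, ω₂=0.011
apply F[1]=-3.308 → step 2: x=-0.001, v=-0.072, θ₁=-0.049, ω₁=0.098, θ₂=-0.027, ω₂=0.023
apply F[2]=-2.896 → step 3: x=-0.003, v=-0.101, θ₁=-0.047, ω₁=0.131, θ₂=-0.026, ω₂=0.033
apply F[3]=-2.492 → step 4: x=-0.005, v=-0.125, θ₁=-0.044, ω₁=0.154, θ₂=-0.025, ω₂=0.042
apply F[4]=-2.113 → step 5: x=-0.008, v=-0.144, θ₁=-0.041, ω₁=0.170, θ₂=-0.024, ω₂=0.051
apply F[5]=-1.765 → step 6: x=-0.011, v=-0.160, θ₁=-0.037, ω₁=0.180, θ₂=-0.023, ω₂=0.058
apply F[6]=-1.449 → step 7: x=-0.015, v=-0.172, θ₁=-0.033, ω₁=0.184, θ₂=-0.022, ω₂=0.064
apply F[7]=-1.166 → step 8: x=-0.018, v=-0.181, θ₁=-0.030, ω₁=0.184, θ₂=-0.021, ω₂=0.069
apply F[8]=-0.914 → step 9: x=-0.022, v=-0.187, θ₁=-0.026, ω₁=0.181, θ₂=-0.019, ω₂=0.073
apply F[9]=-0.689 → step 10: x=-0.025, v=-0.191, θ₁=-0.023, ω₁=0.176, θ₂=-0.018, ω₂=0.075
apply F[10]=-0.490 → step 11: x=-0.029, v=-0.193, θ₁=-0.019, ω₁=0.169, θ₂=-0.016, ω₂=0.077
apply F[11]=-0.313 → step 12: x=-0.033, v=-0.194, θ₁=-0.016, ω₁=0.161, θ₂=-0.015, ω₂=0.078
apply F[12]=-0.159 → step 13: x=-0.037, v=-0.193, θ₁=-0.013, ω₁=0.151, θ₂=-0.013, ω₂=0.078
apply F[13]=-0.023 → step 14: x=-0.041, v=-0.191, θ₁=-0.010, ω₁=0.142, θ₂=-0.012, ω₂=0.078
apply F[14]=+0.096 → step 15: x=-0.045, v=-0.188, θ₁=-0.007, ω₁=0.132, θ₂=-0.010, ω₂=0.077
apply F[15]=+0.199 → step 16: x=-0.048, v=-0.184, θ₁=-0.005, ω₁=0.122, θ₂=-0.008, ω₂=0.075
apply F[16]=+0.288 → step 17: x=-0.052, v=-0.180, θ₁=-0.002, ω₁=0.112, θ₂=-0.007, ω₂=0.073
apply F[17]=+0.364 → step 18: x=-0.056, v=-0.174, θ₁=-0.000, ω₁=0.102, θ₂=-0.006, ω₂=0.071
apply F[18]=+0.430 → step 19: x=-0.059, v=-0.169, θ₁=0.002, ω₁=0.093, θ₂=-0.004, ω₂=0.068
apply F[19]=+0.484 → step 20: x=-0.062, v=-0.163, θ₁=0.004, ω₁=0.084, θ₂=-0.003, ω₂=0.065
apply F[20]=+0.530 → step 21: x=-0.066, v=-0.157, θ₁=0.005, ω₁=0.076, θ₂=-0.002, ω₂=0.062
apply F[21]=+0.567 → step 22: x=-0.069, v=-0.151, θ₁=0.007, ω₁=0.067, θ₂=-0.000, ω₂=0.058
apply F[22]=+0.597 → step 23: x=-0.072, v=-0.144, θ₁=0.008, ω₁=0.060, θ₂=0.001, ω₂=0.055
apply F[23]=+0.620 → step 24: x=-0.074, v=-0.138, θ₁=0.009, ω₁=0.053, θ₂=0.002, ω₂=0.051
apply F[24]=+0.639 → step 25: x=-0.077, v=-0.131, θ₁=0.010, ω₁=0.046, θ₂=0.003, ω₂=0.048
max |θ₁| = 0.051 ≤ 0.115 over all 26 states.

Answer: never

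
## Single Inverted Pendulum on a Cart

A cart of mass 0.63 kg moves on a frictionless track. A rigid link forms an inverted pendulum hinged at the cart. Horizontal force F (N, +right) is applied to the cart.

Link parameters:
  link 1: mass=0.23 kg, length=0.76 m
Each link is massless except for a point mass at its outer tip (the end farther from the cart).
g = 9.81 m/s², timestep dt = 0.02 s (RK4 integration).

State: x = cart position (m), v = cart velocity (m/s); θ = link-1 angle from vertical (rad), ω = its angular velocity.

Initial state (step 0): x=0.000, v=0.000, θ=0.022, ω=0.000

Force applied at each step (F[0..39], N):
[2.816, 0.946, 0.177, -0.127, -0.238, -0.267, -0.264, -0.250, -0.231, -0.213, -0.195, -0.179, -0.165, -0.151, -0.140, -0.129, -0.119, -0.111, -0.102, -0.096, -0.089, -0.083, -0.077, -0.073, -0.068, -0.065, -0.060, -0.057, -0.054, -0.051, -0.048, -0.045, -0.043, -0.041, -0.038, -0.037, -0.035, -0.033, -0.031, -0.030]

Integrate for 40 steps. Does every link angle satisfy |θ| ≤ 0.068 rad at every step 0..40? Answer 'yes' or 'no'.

apply F[0]=+2.816 → step 1: x=0.001, v=0.088, θ=0.021, ω=-0.110
apply F[1]=+0.946 → step 2: x=0.003, v=0.116, θ=0.018, ω=-0.143
apply F[2]=+0.177 → step 3: x=0.005, v=0.121, θ=0.016, ω=-0.144
apply F[3]=-0.127 → step 4: x=0.008, v=0.116, θ=0.013, ω=-0.134
apply F[4]=-0.238 → step 5: x=0.010, v=0.107, θ=0.010, ω=-0.120
apply F[5]=-0.267 → step 6: x=0.012, v=0.098, θ=0.008, ω=-0.105
apply F[6]=-0.264 → step 7: x=0.014, v=0.089, θ=0.006, ω=-0.092
apply F[7]=-0.250 → step 8: x=0.016, v=0.081, θ=0.004, ω=-0.080
apply F[8]=-0.231 → step 9: x=0.017, v=0.074, θ=0.003, ω=-0.069
apply F[9]=-0.213 → step 10: x=0.018, v=0.067, θ=0.002, ω=-0.059
apply F[10]=-0.195 → step 11: x=0.020, v=0.060, θ=0.000, ω=-0.051
apply F[11]=-0.179 → step 12: x=0.021, v=0.055, θ=-0.001, ω=-0.043
apply F[12]=-0.165 → step 13: x=0.022, v=0.050, θ=-0.001, ω=-0.037
apply F[13]=-0.151 → step 14: x=0.023, v=0.045, θ=-0.002, ω=-0.031
apply F[14]=-0.140 → step 15: x=0.024, v=0.041, θ=-0.003, ω=-0.026
apply F[15]=-0.129 → step 16: x=0.025, v=0.037, θ=-0.003, ω=-0.021
apply F[16]=-0.119 → step 17: x=0.025, v=0.033, θ=-0.003, ω=-0.018
apply F[17]=-0.111 → step 18: x=0.026, v=0.030, θ=-0.004, ω=-0.014
apply F[18]=-0.102 → step 19: x=0.026, v=0.027, θ=-0.004, ω=-0.011
apply F[19]=-0.096 → step 20: x=0.027, v=0.024, θ=-0.004, ω=-0.009
apply F[20]=-0.089 → step 21: x=0.027, v=0.022, θ=-0.004, ω=-0.007
apply F[21]=-0.083 → step 22: x=0.028, v=0.019, θ=-0.004, ω=-0.005
apply F[22]=-0.077 → step 23: x=0.028, v=0.017, θ=-0.005, ω=-0.003
apply F[23]=-0.073 → step 24: x=0.028, v=0.015, θ=-0.005, ω=-0.002
apply F[24]=-0.068 → step 25: x=0.029, v=0.013, θ=-0.005, ω=-0.000
apply F[25]=-0.065 → step 26: x=0.029, v=0.012, θ=-0.005, ω=0.001
apply F[26]=-0.060 → step 27: x=0.029, v=0.010, θ=-0.005, ω=0.002
apply F[27]=-0.057 → step 28: x=0.029, v=0.009, θ=-0.005, ω=0.002
apply F[28]=-0.054 → step 29: x=0.030, v=0.007, θ=-0.004, ω=0.003
apply F[29]=-0.051 → step 30: x=0.030, v=0.006, θ=-0.004, ω=0.004
apply F[30]=-0.048 → step 31: x=0.030, v=0.005, θ=-0.004, ω=0.004
apply F[31]=-0.045 → step 32: x=0.030, v=0.004, θ=-0.004, ω=0.004
apply F[32]=-0.043 → step 33: x=0.030, v=0.002, θ=-0.004, ω=0.005
apply F[33]=-0.041 → step 34: x=0.030, v=0.001, θ=-0.004, ω=0.005
apply F[34]=-0.038 → step 35: x=0.030, v=0.001, θ=-0.004, ω=0.005
apply F[35]=-0.037 → step 36: x=0.030, v=-0.000, θ=-0.004, ω=0.005
apply F[36]=-0.035 → step 37: x=0.030, v=-0.001, θ=-0.004, ω=0.005
apply F[37]=-0.033 → step 38: x=0.030, v=-0.002, θ=-0.004, ω=0.006
apply F[38]=-0.031 → step 39: x=0.030, v=-0.003, θ=-0.004, ω=0.006
apply F[39]=-0.030 → step 40: x=0.030, v=-0.003, θ=-0.003, ω=0.006
Max |angle| over trajectory = 0.022 rad; bound = 0.068 → within bound.

Answer: yes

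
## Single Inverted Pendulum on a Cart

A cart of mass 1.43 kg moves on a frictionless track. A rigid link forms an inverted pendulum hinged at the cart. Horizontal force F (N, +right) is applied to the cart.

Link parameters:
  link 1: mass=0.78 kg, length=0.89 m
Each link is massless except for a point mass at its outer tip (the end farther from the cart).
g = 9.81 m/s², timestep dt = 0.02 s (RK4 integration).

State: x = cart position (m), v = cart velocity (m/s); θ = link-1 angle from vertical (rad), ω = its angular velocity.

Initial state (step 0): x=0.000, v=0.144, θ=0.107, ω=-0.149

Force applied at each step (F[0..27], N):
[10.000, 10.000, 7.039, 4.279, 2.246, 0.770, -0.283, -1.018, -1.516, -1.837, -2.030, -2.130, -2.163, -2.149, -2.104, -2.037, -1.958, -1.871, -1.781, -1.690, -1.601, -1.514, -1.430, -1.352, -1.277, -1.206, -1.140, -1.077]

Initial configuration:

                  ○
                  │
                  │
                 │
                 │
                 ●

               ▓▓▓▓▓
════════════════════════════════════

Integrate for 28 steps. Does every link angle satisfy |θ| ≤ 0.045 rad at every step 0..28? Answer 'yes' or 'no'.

Answer: no

Derivation:
apply F[0]=+10.000 → step 1: x=0.004, v=0.272, θ=0.103, ω=-0.269
apply F[1]=+10.000 → step 2: x=0.011, v=0.401, θ=0.096, ω=-0.391
apply F[2]=+7.039 → step 3: x=0.020, v=0.489, θ=0.088, ω=-0.469
apply F[3]=+4.279 → step 4: x=0.030, v=0.540, θ=0.078, ω=-0.508
apply F[4]=+2.246 → step 5: x=0.041, v=0.564, θ=0.068, ω=-0.519
apply F[5]=+0.770 → step 6: x=0.052, v=0.568, θ=0.057, ω=-0.510
apply F[6]=-0.283 → step 7: x=0.064, v=0.559, θ=0.047, ω=-0.488
apply F[7]=-1.018 → step 8: x=0.075, v=0.540, θ=0.038, ω=-0.458
apply F[8]=-1.516 → step 9: x=0.085, v=0.515, θ=0.029, ω=-0.422
apply F[9]=-1.837 → step 10: x=0.095, v=0.487, θ=0.021, ω=-0.385
apply F[10]=-2.030 → step 11: x=0.105, v=0.457, θ=0.014, ω=-0.347
apply F[11]=-2.130 → step 12: x=0.114, v=0.426, θ=0.007, ω=-0.310
apply F[12]=-2.163 → step 13: x=0.122, v=0.395, θ=0.001, ω=-0.275
apply F[13]=-2.149 → step 14: x=0.129, v=0.365, θ=-0.004, ω=-0.242
apply F[14]=-2.104 → step 15: x=0.136, v=0.337, θ=-0.008, ω=-0.211
apply F[15]=-2.037 → step 16: x=0.143, v=0.309, θ=-0.012, ω=-0.182
apply F[16]=-1.958 → step 17: x=0.149, v=0.283, θ=-0.016, ω=-0.156
apply F[17]=-1.871 → step 18: x=0.154, v=0.259, θ=-0.019, ω=-0.133
apply F[18]=-1.781 → step 19: x=0.159, v=0.236, θ=-0.021, ω=-0.111
apply F[19]=-1.690 → step 20: x=0.164, v=0.215, θ=-0.023, ω=-0.092
apply F[20]=-1.601 → step 21: x=0.168, v=0.195, θ=-0.025, ω=-0.075
apply F[21]=-1.514 → step 22: x=0.171, v=0.177, θ=-0.026, ω=-0.060
apply F[22]=-1.430 → step 23: x=0.175, v=0.159, θ=-0.027, ω=-0.047
apply F[23]=-1.352 → step 24: x=0.178, v=0.144, θ=-0.028, ω=-0.035
apply F[24]=-1.277 → step 25: x=0.181, v=0.129, θ=-0.029, ω=-0.025
apply F[25]=-1.206 → step 26: x=0.183, v=0.115, θ=-0.029, ω=-0.016
apply F[26]=-1.140 → step 27: x=0.185, v=0.102, θ=-0.029, ω=-0.008
apply F[27]=-1.077 → step 28: x=0.187, v=0.090, θ=-0.029, ω=-0.001
Max |angle| over trajectory = 0.107 rad; bound = 0.045 → exceeded.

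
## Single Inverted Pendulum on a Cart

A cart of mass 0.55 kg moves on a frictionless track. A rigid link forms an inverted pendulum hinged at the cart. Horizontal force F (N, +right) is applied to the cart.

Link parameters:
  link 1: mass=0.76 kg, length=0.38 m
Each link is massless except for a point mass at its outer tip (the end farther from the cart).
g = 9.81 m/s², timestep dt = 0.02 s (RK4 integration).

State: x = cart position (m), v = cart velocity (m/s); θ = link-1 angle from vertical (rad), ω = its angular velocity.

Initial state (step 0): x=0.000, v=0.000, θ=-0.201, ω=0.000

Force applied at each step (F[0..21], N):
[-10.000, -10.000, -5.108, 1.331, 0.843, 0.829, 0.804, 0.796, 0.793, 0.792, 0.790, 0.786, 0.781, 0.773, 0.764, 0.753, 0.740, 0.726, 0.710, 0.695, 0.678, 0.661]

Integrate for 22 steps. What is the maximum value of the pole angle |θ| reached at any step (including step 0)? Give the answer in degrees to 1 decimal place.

apply F[0]=-10.000 → step 1: x=-0.003, v=-0.296, θ=-0.194, ω=0.660
apply F[1]=-10.000 → step 2: x=-0.012, v=-0.598, θ=-0.174, ω=1.347
apply F[2]=-5.108 → step 3: x=-0.025, v=-0.740, θ=-0.145, ω=1.633
apply F[3]=+1.331 → step 4: x=-0.039, v=-0.661, θ=-0.115, ω=1.362
apply F[4]=+0.843 → step 5: x=-0.052, v=-0.606, θ=-0.090, ω=1.164
apply F[5]=+0.829 → step 6: x=-0.063, v=-0.556, θ=-0.068, ω=0.993
apply F[6]=+0.804 → step 7: x=-0.074, v=-0.512, θ=-0.050, ω=0.846
apply F[7]=+0.796 → step 8: x=-0.084, v=-0.472, θ=-0.034, ω=0.720
apply F[8]=+0.793 → step 9: x=-0.093, v=-0.436, θ=-0.021, ω=0.611
apply F[9]=+0.792 → step 10: x=-0.101, v=-0.403, θ=-0.009, ω=0.517
apply F[10]=+0.790 → step 11: x=-0.109, v=-0.373, θ=0.000, ω=0.436
apply F[11]=+0.786 → step 12: x=-0.116, v=-0.345, θ=0.008, ω=0.366
apply F[12]=+0.781 → step 13: x=-0.123, v=-0.320, θ=0.015, ω=0.305
apply F[13]=+0.773 → step 14: x=-0.129, v=-0.297, θ=0.020, ω=0.253
apply F[14]=+0.764 → step 15: x=-0.135, v=-0.275, θ=0.025, ω=0.208
apply F[15]=+0.753 → step 16: x=-0.140, v=-0.255, θ=0.029, ω=0.168
apply F[16]=+0.740 → step 17: x=-0.145, v=-0.236, θ=0.032, ω=0.135
apply F[17]=+0.726 → step 18: x=-0.150, v=-0.219, θ=0.034, ω=0.106
apply F[18]=+0.710 → step 19: x=-0.154, v=-0.203, θ=0.036, ω=0.081
apply F[19]=+0.695 → step 20: x=-0.158, v=-0.187, θ=0.037, ω=0.060
apply F[20]=+0.678 → step 21: x=-0.161, v=-0.173, θ=0.038, ω=0.042
apply F[21]=+0.661 → step 22: x=-0.165, v=-0.159, θ=0.039, ω=0.026
Max |angle| over trajectory = 0.201 rad = 11.5°.

Answer: 11.5°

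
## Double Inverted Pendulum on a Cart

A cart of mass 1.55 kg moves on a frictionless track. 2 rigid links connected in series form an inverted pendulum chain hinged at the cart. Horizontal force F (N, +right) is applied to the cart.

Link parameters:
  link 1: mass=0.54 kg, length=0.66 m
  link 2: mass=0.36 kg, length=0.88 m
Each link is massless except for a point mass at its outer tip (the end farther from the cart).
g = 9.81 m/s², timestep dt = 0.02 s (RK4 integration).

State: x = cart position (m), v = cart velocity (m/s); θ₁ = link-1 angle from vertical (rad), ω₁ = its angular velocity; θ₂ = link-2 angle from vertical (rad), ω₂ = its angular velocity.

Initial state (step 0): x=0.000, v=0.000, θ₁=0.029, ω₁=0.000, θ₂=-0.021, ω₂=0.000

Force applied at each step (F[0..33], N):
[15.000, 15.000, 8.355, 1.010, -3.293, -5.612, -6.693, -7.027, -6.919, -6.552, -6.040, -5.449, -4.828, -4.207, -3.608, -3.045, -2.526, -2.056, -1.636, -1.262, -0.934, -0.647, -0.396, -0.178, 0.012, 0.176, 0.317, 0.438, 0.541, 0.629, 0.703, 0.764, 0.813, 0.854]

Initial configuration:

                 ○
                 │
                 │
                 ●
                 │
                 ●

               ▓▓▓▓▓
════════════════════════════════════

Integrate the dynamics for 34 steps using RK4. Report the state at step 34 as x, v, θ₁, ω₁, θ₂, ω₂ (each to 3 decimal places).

apply F[0]=+15.000 → step 1: x=0.002, v=0.190, θ₁=0.026, ω₁=-0.270, θ₂=-0.021, ω₂=-0.019
apply F[1]=+15.000 → step 2: x=0.008, v=0.381, θ₁=0.018, ω₁=-0.544, θ₂=-0.022, ω₂=-0.035
apply F[2]=+8.355 → step 3: x=0.016, v=0.488, θ₁=0.006, ω₁=-0.694, θ₂=-0.023, ω₂=-0.048
apply F[3]=+1.010 → step 4: x=0.026, v=0.501, θ₁=-0.008, ω₁=-0.711, θ₂=-0.024, ω₂=-0.056
apply F[4]=-3.293 → step 5: x=0.036, v=0.460, θ₁=-0.022, ω₁=-0.651, θ₂=-0.025, ω₂=-0.059
apply F[5]=-5.612 → step 6: x=0.044, v=0.391, θ₁=-0.034, ω₁=-0.555, θ₂=-0.026, ω₂=-0.058
apply F[6]=-6.693 → step 7: x=0.051, v=0.309, θ₁=-0.044, ω₁=-0.445, θ₂=-0.027, ω₂=-0.053
apply F[7]=-7.027 → step 8: x=0.057, v=0.224, θ₁=-0.052, ω₁=-0.335, θ₂=-0.028, ω₂=-0.046
apply F[8]=-6.919 → step 9: x=0.060, v=0.141, θ₁=-0.057, ω₁=-0.231, θ₂=-0.029, ω₂=-0.036
apply F[9]=-6.552 → step 10: x=0.062, v=0.063, θ₁=-0.061, ω₁=-0.137, θ₂=-0.029, ω₂=-0.024
apply F[10]=-6.040 → step 11: x=0.063, v=-0.008, θ₁=-0.063, ω₁=-0.055, θ₂=-0.030, ω₂=-0.012
apply F[11]=-5.449 → step 12: x=0.062, v=-0.071, θ₁=-0.063, ω₁=0.014, θ₂=-0.030, ω₂=0.001
apply F[12]=-4.828 → step 13: x=0.060, v=-0.126, θ₁=-0.062, ω₁=0.072, θ₂=-0.030, ω₂=0.013
apply F[13]=-4.207 → step 14: x=0.057, v=-0.173, θ₁=-0.061, ω₁=0.119, θ₂=-0.029, ω₂=0.025
apply F[14]=-3.608 → step 15: x=0.053, v=-0.213, θ₁=-0.058, ω₁=0.155, θ₂=-0.029, ω₂=0.036
apply F[15]=-3.045 → step 16: x=0.049, v=-0.246, θ₁=-0.054, ω₁=0.183, θ₂=-0.028, ω₂=0.047
apply F[16]=-2.526 → step 17: x=0.043, v=-0.272, θ₁=-0.051, ω₁=0.203, θ₂=-0.027, ω₂=0.056
apply F[17]=-2.056 → step 18: x=0.038, v=-0.293, θ₁=-0.046, ω₁=0.216, θ₂=-0.026, ω₂=0.064
apply F[18]=-1.636 → step 19: x=0.032, v=-0.309, θ₁=-0.042, ω₁=0.223, θ₂=-0.024, ω₂=0.071
apply F[19]=-1.262 → step 20: x=0.026, v=-0.321, θ₁=-0.038, ω₁=0.226, θ₂=-0.023, ω₂=0.077
apply F[20]=-0.934 → step 21: x=0.019, v=-0.329, θ₁=-0.033, ω₁=0.225, θ₂=-0.021, ω₂=0.082
apply F[21]=-0.647 → step 22: x=0.012, v=-0.334, θ₁=-0.029, ω₁=0.221, θ₂=-0.020, ω₂=0.086
apply F[22]=-0.396 → step 23: x=0.006, v=-0.336, θ₁=-0.024, ω₁=0.215, θ₂=-0.018, ω₂=0.089
apply F[23]=-0.178 → step 24: x=-0.001, v=-0.336, θ₁=-0.020, ω₁=0.207, θ₂=-0.016, ω₂=0.091
apply F[24]=+0.012 → step 25: x=-0.008, v=-0.334, θ₁=-0.016, ω₁=0.198, θ₂=-0.014, ω₂=0.092
apply F[25]=+0.176 → step 26: x=-0.014, v=-0.330, θ₁=-0.012, ω₁=0.188, θ₂=-0.012, ω₂=0.092
apply F[26]=+0.317 → step 27: x=-0.021, v=-0.324, θ₁=-0.008, ω₁=0.177, θ₂=-0.011, ω₂=0.092
apply F[27]=+0.438 → step 28: x=-0.027, v=-0.318, θ₁=-0.005, ω₁=0.166, θ₂=-0.009, ω₂=0.091
apply F[28]=+0.541 → step 29: x=-0.034, v=-0.311, θ₁=-0.002, ω₁=0.154, θ₂=-0.007, ω₂=0.089
apply F[29]=+0.629 → step 30: x=-0.040, v=-0.302, θ₁=0.001, ω₁=0.143, θ₂=-0.005, ω₂=0.087
apply F[30]=+0.703 → step 31: x=-0.046, v=-0.294, θ₁=0.004, ω₁=0.132, θ₂=-0.003, ω₂=0.084
apply F[31]=+0.764 → step 32: x=-0.051, v=-0.284, θ₁=0.006, ω₁=0.121, θ₂=-0.002, ω₂=0.081
apply F[32]=+0.813 → step 33: x=-0.057, v=-0.275, θ₁=0.009, ω₁=0.110, θ₂=-0.000, ω₂=0.078
apply F[33]=+0.854 → step 34: x=-0.062, v=-0.265, θ₁=0.011, ω₁=0.100, θ₂=0.001, ω₂=0.075

Answer: x=-0.062, v=-0.265, θ₁=0.011, ω₁=0.100, θ₂=0.001, ω₂=0.075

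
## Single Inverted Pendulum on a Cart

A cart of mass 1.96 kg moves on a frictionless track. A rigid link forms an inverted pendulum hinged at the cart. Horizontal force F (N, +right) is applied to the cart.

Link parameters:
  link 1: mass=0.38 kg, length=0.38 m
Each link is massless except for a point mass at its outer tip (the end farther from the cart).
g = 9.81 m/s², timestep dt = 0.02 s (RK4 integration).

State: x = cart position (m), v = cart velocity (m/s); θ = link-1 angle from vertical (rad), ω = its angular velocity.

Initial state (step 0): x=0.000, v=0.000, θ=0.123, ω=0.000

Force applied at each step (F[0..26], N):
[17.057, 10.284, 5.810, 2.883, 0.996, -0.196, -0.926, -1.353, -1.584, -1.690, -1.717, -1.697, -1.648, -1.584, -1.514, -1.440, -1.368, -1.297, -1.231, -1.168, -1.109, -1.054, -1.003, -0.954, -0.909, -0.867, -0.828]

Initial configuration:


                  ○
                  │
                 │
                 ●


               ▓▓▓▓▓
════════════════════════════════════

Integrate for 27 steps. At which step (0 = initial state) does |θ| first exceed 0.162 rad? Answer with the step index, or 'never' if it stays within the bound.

apply F[0]=+17.057 → step 1: x=0.002, v=0.169, θ=0.119, ω=-0.379
apply F[1]=+10.284 → step 2: x=0.006, v=0.269, θ=0.110, ω=-0.582
apply F[2]=+5.810 → step 3: x=0.012, v=0.325, θ=0.097, ω=-0.674
apply F[3]=+2.883 → step 4: x=0.019, v=0.351, θ=0.083, ω=-0.695
apply F[4]=+0.996 → step 5: x=0.026, v=0.358, θ=0.070, ω=-0.675
apply F[5]=-0.196 → step 6: x=0.033, v=0.354, θ=0.057, ω=-0.631
apply F[6]=-0.926 → step 7: x=0.040, v=0.342, θ=0.045, ω=-0.575
apply F[7]=-1.353 → step 8: x=0.047, v=0.327, θ=0.034, ω=-0.515
apply F[8]=-1.584 → step 9: x=0.053, v=0.310, θ=0.024, ω=-0.454
apply F[9]=-1.690 → step 10: x=0.059, v=0.292, θ=0.016, ω=-0.397
apply F[10]=-1.717 → step 11: x=0.065, v=0.274, θ=0.008, ω=-0.344
apply F[11]=-1.697 → step 12: x=0.070, v=0.256, θ=0.002, ω=-0.295
apply F[12]=-1.648 → step 13: x=0.075, v=0.240, θ=-0.004, ω=-0.251
apply F[13]=-1.584 → step 14: x=0.080, v=0.224, θ=-0.008, ω=-0.213
apply F[14]=-1.514 → step 15: x=0.084, v=0.209, θ=-0.012, ω=-0.178
apply F[15]=-1.440 → step 16: x=0.088, v=0.194, θ=-0.015, ω=-0.148
apply F[16]=-1.368 → step 17: x=0.092, v=0.181, θ=-0.018, ω=-0.122
apply F[17]=-1.297 → step 18: x=0.095, v=0.169, θ=-0.020, ω=-0.099
apply F[18]=-1.231 → step 19: x=0.098, v=0.157, θ=-0.022, ω=-0.079
apply F[19]=-1.168 → step 20: x=0.101, v=0.146, θ=-0.024, ω=-0.062
apply F[20]=-1.109 → step 21: x=0.104, v=0.135, θ=-0.025, ω=-0.047
apply F[21]=-1.054 → step 22: x=0.107, v=0.126, θ=-0.025, ω=-0.034
apply F[22]=-1.003 → step 23: x=0.109, v=0.116, θ=-0.026, ω=-0.023
apply F[23]=-0.954 → step 24: x=0.112, v=0.108, θ=-0.026, ω=-0.014
apply F[24]=-0.909 → step 25: x=0.114, v=0.099, θ=-0.027, ω=-0.006
apply F[25]=-0.867 → step 26: x=0.116, v=0.092, θ=-0.027, ω=0.001
apply F[26]=-0.828 → step 27: x=0.117, v=0.084, θ=-0.027, ω=0.007
max |θ| = 0.123 ≤ 0.162 over all 28 states.

Answer: never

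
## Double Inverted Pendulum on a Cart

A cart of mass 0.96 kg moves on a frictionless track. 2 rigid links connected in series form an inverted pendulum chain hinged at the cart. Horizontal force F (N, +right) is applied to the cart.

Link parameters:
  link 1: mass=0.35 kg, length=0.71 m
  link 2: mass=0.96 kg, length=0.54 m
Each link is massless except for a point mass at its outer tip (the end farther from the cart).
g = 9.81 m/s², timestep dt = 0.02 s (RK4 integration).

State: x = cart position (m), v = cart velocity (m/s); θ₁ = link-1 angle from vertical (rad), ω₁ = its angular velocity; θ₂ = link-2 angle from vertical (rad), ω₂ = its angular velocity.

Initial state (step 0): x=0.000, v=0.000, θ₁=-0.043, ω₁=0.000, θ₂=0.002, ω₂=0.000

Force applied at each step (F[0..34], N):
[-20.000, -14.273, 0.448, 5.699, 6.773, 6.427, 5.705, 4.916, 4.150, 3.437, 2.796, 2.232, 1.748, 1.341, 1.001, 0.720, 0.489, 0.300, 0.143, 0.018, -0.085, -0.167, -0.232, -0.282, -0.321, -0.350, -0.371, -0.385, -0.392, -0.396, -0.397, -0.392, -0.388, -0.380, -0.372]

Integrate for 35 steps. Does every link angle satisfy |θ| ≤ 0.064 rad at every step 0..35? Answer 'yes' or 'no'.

apply F[0]=-20.000 → step 1: x=-0.004, v=-0.405, θ₁=-0.038, ω₁=0.523, θ₂=0.003, ω₂=0.063
apply F[1]=-14.273 → step 2: x=-0.015, v=-0.694, θ₁=-0.024, ω₁=0.895, θ₂=0.004, ω₂=0.111
apply F[2]=+0.448 → step 3: x=-0.029, v=-0.681, θ₁=-0.006, ω₁=0.857, θ₂=0.007, ω₂=0.137
apply F[3]=+5.699 → step 4: x=-0.041, v=-0.562, θ₁=0.009, ω₁=0.687, θ₂=0.010, ω₂=0.146
apply F[4]=+6.773 → step 5: x=-0.051, v=-0.425, θ₁=0.021, ω₁=0.501, θ₂=0.013, ω₂=0.140
apply F[5]=+6.427 → step 6: x=-0.058, v=-0.298, θ₁=0.029, ω₁=0.338, θ₂=0.015, ω₂=0.124
apply F[6]=+5.705 → step 7: x=-0.063, v=-0.188, θ₁=0.035, ω₁=0.204, θ₂=0.018, ω₂=0.102
apply F[7]=+4.916 → step 8: x=-0.066, v=-0.096, θ₁=0.038, ω₁=0.098, θ₂=0.019, ω₂=0.078
apply F[8]=+4.150 → step 9: x=-0.067, v=-0.020, θ₁=0.039, ω₁=0.016, θ₂=0.021, ω₂=0.052
apply F[9]=+3.437 → step 10: x=-0.067, v=0.041, θ₁=0.039, ω₁=-0.045, θ₂=0.021, ω₂=0.027
apply F[10]=+2.796 → step 11: x=-0.066, v=0.089, θ₁=0.037, ω₁=-0.090, θ₂=0.022, ω₂=0.005
apply F[11]=+2.232 → step 12: x=-0.063, v=0.126, θ₁=0.035, ω₁=-0.120, θ₂=0.022, ω₂=-0.015
apply F[12]=+1.748 → step 13: x=-0.061, v=0.153, θ₁=0.033, ω₁=-0.140, θ₂=0.021, ω₂=-0.032
apply F[13]=+1.341 → step 14: x=-0.057, v=0.173, θ₁=0.030, ω₁=-0.151, θ₂=0.020, ω₂=-0.046
apply F[14]=+1.001 → step 15: x=-0.054, v=0.186, θ₁=0.027, ω₁=-0.155, θ₂=0.019, ω₂=-0.058
apply F[15]=+0.720 → step 16: x=-0.050, v=0.194, θ₁=0.024, ω₁=-0.155, θ₂=0.018, ω₂=-0.067
apply F[16]=+0.489 → step 17: x=-0.046, v=0.199, θ₁=0.021, ω₁=-0.151, θ₂=0.017, ω₂=-0.073
apply F[17]=+0.300 → step 18: x=-0.042, v=0.200, θ₁=0.018, ω₁=-0.145, θ₂=0.015, ω₂=-0.077
apply F[18]=+0.143 → step 19: x=-0.038, v=0.198, θ₁=0.015, ω₁=-0.138, θ₂=0.014, ω₂=-0.079
apply F[19]=+0.018 → step 20: x=-0.034, v=0.195, θ₁=0.012, ω₁=-0.129, θ₂=0.012, ω₂=-0.080
apply F[20]=-0.085 → step 21: x=-0.030, v=0.190, θ₁=0.010, ω₁=-0.120, θ₂=0.010, ω₂=-0.080
apply F[21]=-0.167 → step 22: x=-0.027, v=0.185, θ₁=0.007, ω₁=-0.110, θ₂=0.009, ω₂=-0.078
apply F[22]=-0.232 → step 23: x=-0.023, v=0.178, θ₁=0.005, ω₁=-0.101, θ₂=0.007, ω₂=-0.076
apply F[23]=-0.282 → step 24: x=-0.019, v=0.171, θ₁=0.003, ω₁=-0.091, θ₂=0.006, ω₂=-0.073
apply F[24]=-0.321 → step 25: x=-0.016, v=0.164, θ₁=0.002, ω₁=-0.082, θ₂=0.004, ω₂=-0.069
apply F[25]=-0.350 → step 26: x=-0.013, v=0.156, θ₁=0.000, ω₁=-0.074, θ₂=0.003, ω₂=-0.065
apply F[26]=-0.371 → step 27: x=-0.010, v=0.149, θ₁=-0.001, ω₁=-0.066, θ₂=0.002, ω₂=-0.061
apply F[27]=-0.385 → step 28: x=-0.007, v=0.141, θ₁=-0.003, ω₁=-0.058, θ₂=0.001, ω₂=-0.056
apply F[28]=-0.392 → step 29: x=-0.004, v=0.134, θ₁=-0.004, ω₁=-0.051, θ₂=-0.000, ω₂=-0.052
apply F[29]=-0.396 → step 30: x=-0.002, v=0.127, θ₁=-0.005, ω₁=-0.044, θ₂=-0.001, ω₂=-0.048
apply F[30]=-0.397 → step 31: x=0.001, v=0.120, θ₁=-0.005, ω₁=-0.039, θ₂=-0.002, ω₂=-0.043
apply F[31]=-0.392 → step 32: x=0.003, v=0.113, θ₁=-0.006, ω₁=-0.033, θ₂=-0.003, ω₂=-0.039
apply F[32]=-0.388 → step 33: x=0.005, v=0.107, θ₁=-0.007, ω₁=-0.028, θ₂=-0.004, ω₂=-0.035
apply F[33]=-0.380 → step 34: x=0.007, v=0.101, θ₁=-0.007, ω₁=-0.024, θ₂=-0.005, ω₂=-0.031
apply F[34]=-0.372 → step 35: x=0.009, v=0.095, θ₁=-0.008, ω₁=-0.020, θ₂=-0.005, ω₂=-0.028
Max |angle| over trajectory = 0.043 rad; bound = 0.064 → within bound.

Answer: yes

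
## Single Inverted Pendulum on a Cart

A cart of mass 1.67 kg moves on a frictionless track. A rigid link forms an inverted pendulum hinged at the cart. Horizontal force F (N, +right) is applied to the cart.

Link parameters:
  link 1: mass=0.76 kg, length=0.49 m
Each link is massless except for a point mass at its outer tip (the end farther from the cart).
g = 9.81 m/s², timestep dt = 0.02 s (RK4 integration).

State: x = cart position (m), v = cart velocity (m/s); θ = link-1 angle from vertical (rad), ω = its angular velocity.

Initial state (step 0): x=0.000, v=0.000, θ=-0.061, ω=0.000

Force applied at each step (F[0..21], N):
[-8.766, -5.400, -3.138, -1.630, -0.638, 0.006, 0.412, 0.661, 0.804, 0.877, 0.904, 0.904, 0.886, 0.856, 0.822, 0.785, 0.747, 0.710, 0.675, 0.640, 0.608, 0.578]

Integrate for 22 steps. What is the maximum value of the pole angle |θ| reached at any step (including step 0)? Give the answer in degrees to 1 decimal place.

Answer: 3.5°

Derivation:
apply F[0]=-8.766 → step 1: x=-0.001, v=-0.099, θ=-0.059, ω=0.178
apply F[1]=-5.400 → step 2: x=-0.004, v=-0.159, θ=-0.055, ω=0.277
apply F[2]=-3.138 → step 3: x=-0.007, v=-0.192, θ=-0.049, ω=0.323
apply F[3]=-1.630 → step 4: x=-0.011, v=-0.207, θ=-0.042, ω=0.337
apply F[4]=-0.638 → step 5: x=-0.015, v=-0.212, θ=-0.035, ω=0.330
apply F[5]=+0.006 → step 6: x=-0.019, v=-0.209, θ=-0.029, ω=0.311
apply F[6]=+0.412 → step 7: x=-0.024, v=-0.201, θ=-0.023, ω=0.286
apply F[7]=+0.661 → step 8: x=-0.027, v=-0.192, θ=-0.018, ω=0.258
apply F[8]=+0.804 → step 9: x=-0.031, v=-0.181, θ=-0.013, ω=0.229
apply F[9]=+0.877 → step 10: x=-0.035, v=-0.169, θ=-0.008, ω=0.202
apply F[10]=+0.904 → step 11: x=-0.038, v=-0.158, θ=-0.005, ω=0.176
apply F[11]=+0.904 → step 12: x=-0.041, v=-0.147, θ=-0.001, ω=0.152
apply F[12]=+0.886 → step 13: x=-0.044, v=-0.136, θ=0.001, ω=0.130
apply F[13]=+0.856 → step 14: x=-0.046, v=-0.126, θ=0.004, ω=0.111
apply F[14]=+0.822 → step 15: x=-0.049, v=-0.117, θ=0.006, ω=0.094
apply F[15]=+0.785 → step 16: x=-0.051, v=-0.108, θ=0.008, ω=0.078
apply F[16]=+0.747 → step 17: x=-0.053, v=-0.100, θ=0.009, ω=0.065
apply F[17]=+0.710 → step 18: x=-0.055, v=-0.092, θ=0.010, ω=0.053
apply F[18]=+0.675 → step 19: x=-0.057, v=-0.085, θ=0.011, ω=0.043
apply F[19]=+0.640 → step 20: x=-0.059, v=-0.078, θ=0.012, ω=0.034
apply F[20]=+0.608 → step 21: x=-0.060, v=-0.072, θ=0.012, ω=0.026
apply F[21]=+0.578 → step 22: x=-0.061, v=-0.066, θ=0.013, ω=0.019
Max |angle| over trajectory = 0.061 rad = 3.5°.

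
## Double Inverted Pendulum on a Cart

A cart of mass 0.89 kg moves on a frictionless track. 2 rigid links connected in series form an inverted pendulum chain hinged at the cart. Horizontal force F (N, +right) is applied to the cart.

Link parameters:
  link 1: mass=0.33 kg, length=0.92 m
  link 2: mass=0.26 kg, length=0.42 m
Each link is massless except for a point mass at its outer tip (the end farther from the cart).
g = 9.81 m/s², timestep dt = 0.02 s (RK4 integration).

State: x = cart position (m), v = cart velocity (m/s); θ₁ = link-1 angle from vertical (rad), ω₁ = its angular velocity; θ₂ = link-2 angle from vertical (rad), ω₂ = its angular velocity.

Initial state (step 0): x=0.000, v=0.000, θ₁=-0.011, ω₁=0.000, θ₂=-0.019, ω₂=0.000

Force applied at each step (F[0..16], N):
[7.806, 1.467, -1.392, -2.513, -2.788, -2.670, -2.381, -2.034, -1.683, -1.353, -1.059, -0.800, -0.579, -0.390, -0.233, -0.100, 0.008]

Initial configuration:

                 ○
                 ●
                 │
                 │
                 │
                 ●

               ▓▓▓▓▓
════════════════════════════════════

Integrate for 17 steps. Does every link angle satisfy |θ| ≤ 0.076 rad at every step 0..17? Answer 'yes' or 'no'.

apply F[0]=+7.806 → step 1: x=0.002, v=0.177, θ₁=-0.013, ω₁=-0.194, θ₂=-0.019, ω₂=-0.006
apply F[1]=+1.467 → step 2: x=0.006, v=0.212, θ₁=-0.017, ω₁=-0.234, θ₂=-0.019, ω₂=-0.010
apply F[2]=-1.392 → step 3: x=0.010, v=0.183, θ₁=-0.022, ω₁=-0.207, θ₂=-0.019, ω₂=-0.009
apply F[3]=-2.513 → step 4: x=0.013, v=0.130, θ₁=-0.025, ω₁=-0.155, θ₂=-0.020, ω₂=-0.006
apply F[4]=-2.788 → step 5: x=0.015, v=0.070, θ₁=-0.028, ω₁=-0.097, θ₂=-0.020, ω₂=-0.000
apply F[5]=-2.670 → step 6: x=0.016, v=0.014, θ₁=-0.029, ω₁=-0.044, θ₂=-0.020, ω₂=0.007
apply F[6]=-2.381 → step 7: x=0.015, v=-0.035, θ₁=-0.030, ω₁=0.002, θ₂=-0.019, ω₂=0.016
apply F[7]=-2.034 → step 8: x=0.014, v=-0.077, θ₁=-0.029, ω₁=0.040, θ₂=-0.019, ω₂=0.024
apply F[8]=-1.683 → step 9: x=0.012, v=-0.111, θ₁=-0.028, ω₁=0.069, θ₂=-0.018, ω₂=0.033
apply F[9]=-1.353 → step 10: x=0.010, v=-0.138, θ₁=-0.026, ω₁=0.091, θ₂=-0.018, ω₂=0.040
apply F[10]=-1.059 → step 11: x=0.007, v=-0.159, θ₁=-0.024, ω₁=0.106, θ₂=-0.017, ω₂=0.047
apply F[11]=-0.800 → step 12: x=0.004, v=-0.174, θ₁=-0.022, ω₁=0.116, θ₂=-0.016, ω₂=0.053
apply F[12]=-0.579 → step 13: x=-0.000, v=-0.184, θ₁=-0.020, ω₁=0.122, θ₂=-0.015, ω₂=0.058
apply F[13]=-0.390 → step 14: x=-0.004, v=-0.190, θ₁=-0.017, ω₁=0.124, θ₂=-0.013, ω₂=0.062
apply F[14]=-0.233 → step 15: x=-0.008, v=-0.193, θ₁=-0.015, ω₁=0.124, θ₂=-0.012, ω₂=0.065
apply F[15]=-0.100 → step 16: x=-0.011, v=-0.194, θ₁=-0.012, ω₁=0.121, θ₂=-0.011, ω₂=0.066
apply F[16]=+0.008 → step 17: x=-0.015, v=-0.192, θ₁=-0.010, ω₁=0.117, θ₂=-0.010, ω₂=0.067
Max |angle| over trajectory = 0.030 rad; bound = 0.076 → within bound.

Answer: yes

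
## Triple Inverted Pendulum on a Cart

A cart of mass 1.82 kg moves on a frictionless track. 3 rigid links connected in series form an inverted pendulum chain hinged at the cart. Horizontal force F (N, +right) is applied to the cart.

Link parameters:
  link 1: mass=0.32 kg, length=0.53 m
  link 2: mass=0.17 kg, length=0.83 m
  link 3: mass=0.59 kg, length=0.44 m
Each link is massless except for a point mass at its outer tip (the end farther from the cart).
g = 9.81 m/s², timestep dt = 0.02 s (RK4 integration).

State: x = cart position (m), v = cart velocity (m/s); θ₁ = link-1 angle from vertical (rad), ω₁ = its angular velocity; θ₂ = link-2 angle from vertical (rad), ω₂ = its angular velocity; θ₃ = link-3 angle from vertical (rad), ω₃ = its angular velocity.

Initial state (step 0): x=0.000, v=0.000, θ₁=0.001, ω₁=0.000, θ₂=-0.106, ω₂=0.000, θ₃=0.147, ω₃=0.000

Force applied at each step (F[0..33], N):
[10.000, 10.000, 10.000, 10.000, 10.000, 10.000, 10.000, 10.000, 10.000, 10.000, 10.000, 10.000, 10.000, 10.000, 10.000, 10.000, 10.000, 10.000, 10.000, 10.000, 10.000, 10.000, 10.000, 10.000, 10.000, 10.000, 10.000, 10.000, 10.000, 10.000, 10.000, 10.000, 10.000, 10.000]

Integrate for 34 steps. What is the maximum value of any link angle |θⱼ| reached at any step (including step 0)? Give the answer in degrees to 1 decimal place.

Answer: 142.4°

Derivation:
apply F[0]=+10.000 → step 1: x=0.001, v=0.110, θ₁=-0.000, ω₁=-0.132, θ₂=-0.108, ω₂=-0.232, θ₃=0.151, ω₃=0.399
apply F[1]=+10.000 → step 2: x=0.004, v=0.220, θ₁=-0.004, ω₁=-0.268, θ₂=-0.115, ω₂=-0.462, θ₃=0.163, ω₃=0.801
apply F[2]=+10.000 → step 3: x=0.010, v=0.330, θ₁=-0.011, ω₁=-0.410, θ₂=-0.127, ω₂=-0.688, θ₃=0.183, ω₃=1.202
apply F[3]=+10.000 → step 4: x=0.018, v=0.442, θ₁=-0.021, ω₁=-0.562, θ₂=-0.143, ω₂=-0.904, θ₃=0.211, ω₃=1.596
apply F[4]=+10.000 → step 5: x=0.028, v=0.554, θ₁=-0.034, ω₁=-0.727, θ₂=-0.163, ω₂=-1.100, θ₃=0.247, ω₃=1.969
apply F[5]=+10.000 → step 6: x=0.040, v=0.666, θ₁=-0.050, ω₁=-0.909, θ₂=-0.187, ω₂=-1.269, θ₃=0.290, ω₃=2.308
apply F[6]=+10.000 → step 7: x=0.054, v=0.779, θ₁=-0.070, ω₁=-1.107, θ₂=-0.213, ω₂=-1.403, θ₃=0.339, ω₃=2.601
apply F[7]=+10.000 → step 8: x=0.071, v=0.893, θ₁=-0.094, ω₁=-1.323, θ₂=-0.242, ω₂=-1.499, θ₃=0.393, ω₃=2.845
apply F[8]=+10.000 → step 9: x=0.090, v=1.007, θ₁=-0.123, ω₁=-1.557, θ₂=-0.273, ω₂=-1.558, θ₃=0.452, ω₃=3.039
apply F[9]=+10.000 → step 10: x=0.111, v=1.122, θ₁=-0.157, ω₁=-1.809, θ₂=-0.305, ω₂=-1.582, θ₃=0.515, ω₃=3.189
apply F[10]=+10.000 → step 11: x=0.135, v=1.237, θ₁=-0.196, ω₁=-2.078, θ₂=-0.336, ω₂=-1.574, θ₃=0.579, ω₃=3.299
apply F[11]=+10.000 → step 12: x=0.161, v=1.352, θ₁=-0.240, ω₁=-2.364, θ₂=-0.367, ω₂=-1.538, θ₃=0.646, ω₃=3.373
apply F[12]=+10.000 → step 13: x=0.189, v=1.467, θ₁=-0.290, ω₁=-2.668, θ₂=-0.397, ω₂=-1.477, θ₃=0.714, ω₃=3.410
apply F[13]=+10.000 → step 14: x=0.219, v=1.580, θ₁=-0.347, ω₁=-2.987, θ₂=-0.426, ω₂=-1.397, θ₃=0.782, ω₃=3.410
apply F[14]=+10.000 → step 15: x=0.252, v=1.692, θ₁=-0.410, ω₁=-3.320, θ₂=-0.453, ω₂=-1.304, θ₃=0.850, ω₃=3.366
apply F[15]=+10.000 → step 16: x=0.287, v=1.800, θ₁=-0.480, ω₁=-3.664, θ₂=-0.478, ω₂=-1.206, θ₃=0.917, ω₃=3.270
apply F[16]=+10.000 → step 17: x=0.324, v=1.903, θ₁=-0.556, ω₁=-4.015, θ₂=-0.502, ω₂=-1.117, θ₃=0.981, ω₃=3.114
apply F[17]=+10.000 → step 18: x=0.363, v=2.000, θ₁=-0.640, ω₁=-4.365, θ₂=-0.523, ω₂=-1.053, θ₃=1.041, ω₃=2.886
apply F[18]=+10.000 → step 19: x=0.404, v=2.088, θ₁=-0.731, ω₁=-4.708, θ₂=-0.544, ω₂=-1.031, θ₃=1.096, ω₃=2.578
apply F[19]=+10.000 → step 20: x=0.447, v=2.166, θ₁=-0.829, ω₁=-5.034, θ₂=-0.565, ω₂=-1.070, θ₃=1.143, ω₃=2.185
apply F[20]=+10.000 → step 21: x=0.491, v=2.233, θ₁=-0.932, ω₁=-5.335, θ₂=-0.587, ω₂=-1.188, θ₃=1.182, ω₃=1.709
apply F[21]=+10.000 → step 22: x=0.536, v=2.287, θ₁=-1.042, ω₁=-5.605, θ₂=-0.613, ω₂=-1.395, θ₃=1.211, ω₃=1.154
apply F[22]=+10.000 → step 23: x=0.582, v=2.330, θ₁=-1.156, ω₁=-5.841, θ₂=-0.644, ω₂=-1.696, θ₃=1.228, ω₃=0.527
apply F[23]=+10.000 → step 24: x=0.629, v=2.361, θ₁=-1.275, ω₁=-6.038, θ₂=-0.681, ω₂=-2.090, θ₃=1.232, ω₃=-0.166
apply F[24]=+10.000 → step 25: x=0.676, v=2.381, θ₁=-1.397, ω₁=-6.196, θ₂=-0.728, ω₂=-2.571, θ₃=1.221, ω₃=-0.925
apply F[25]=+10.000 → step 26: x=0.724, v=2.392, θ₁=-1.523, ω₁=-6.310, θ₂=-0.785, ω₂=-3.128, θ₃=1.194, ω₃=-1.753
apply F[26]=+10.000 → step 27: x=0.772, v=2.396, θ₁=-1.650, ω₁=-6.374, θ₂=-0.853, ω₂=-3.748, θ₃=1.150, ω₃=-2.664
apply F[27]=+10.000 → step 28: x=0.820, v=2.396, θ₁=-1.777, ω₁=-6.381, θ₂=-0.935, ω₂=-4.412, θ₃=1.087, ω₃=-3.671
apply F[28]=+10.000 → step 29: x=0.868, v=2.392, θ₁=-1.904, ω₁=-6.322, θ₂=-1.030, ω₂=-5.093, θ₃=1.003, ω₃=-4.790
apply F[29]=+10.000 → step 30: x=0.916, v=2.390, θ₁=-2.030, ω₁=-6.192, θ₂=-1.139, ω₂=-5.752, θ₃=0.895, ω₃=-6.032
apply F[30]=+10.000 → step 31: x=0.963, v=2.391, θ₁=-2.152, ω₁=-5.991, θ₂=-1.260, ω₂=-6.337, θ₃=0.761, ω₃=-7.393
apply F[31]=+10.000 → step 32: x=1.011, v=2.398, θ₁=-2.269, ω₁=-5.729, θ₂=-1.391, ω₂=-6.775, θ₃=0.598, ω₃=-8.852
apply F[32]=+10.000 → step 33: x=1.059, v=2.415, θ₁=-2.380, ω₁=-5.428, θ₂=-1.529, ω₂=-6.975, θ₃=0.406, ω₃=-10.360
apply F[33]=+10.000 → step 34: x=1.108, v=2.444, θ₁=-2.486, ω₁=-5.112, θ₂=-1.668, ω₂=-6.840, θ₃=0.184, ω₃=-11.853
Max |angle| over trajectory = 2.486 rad = 142.4°.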